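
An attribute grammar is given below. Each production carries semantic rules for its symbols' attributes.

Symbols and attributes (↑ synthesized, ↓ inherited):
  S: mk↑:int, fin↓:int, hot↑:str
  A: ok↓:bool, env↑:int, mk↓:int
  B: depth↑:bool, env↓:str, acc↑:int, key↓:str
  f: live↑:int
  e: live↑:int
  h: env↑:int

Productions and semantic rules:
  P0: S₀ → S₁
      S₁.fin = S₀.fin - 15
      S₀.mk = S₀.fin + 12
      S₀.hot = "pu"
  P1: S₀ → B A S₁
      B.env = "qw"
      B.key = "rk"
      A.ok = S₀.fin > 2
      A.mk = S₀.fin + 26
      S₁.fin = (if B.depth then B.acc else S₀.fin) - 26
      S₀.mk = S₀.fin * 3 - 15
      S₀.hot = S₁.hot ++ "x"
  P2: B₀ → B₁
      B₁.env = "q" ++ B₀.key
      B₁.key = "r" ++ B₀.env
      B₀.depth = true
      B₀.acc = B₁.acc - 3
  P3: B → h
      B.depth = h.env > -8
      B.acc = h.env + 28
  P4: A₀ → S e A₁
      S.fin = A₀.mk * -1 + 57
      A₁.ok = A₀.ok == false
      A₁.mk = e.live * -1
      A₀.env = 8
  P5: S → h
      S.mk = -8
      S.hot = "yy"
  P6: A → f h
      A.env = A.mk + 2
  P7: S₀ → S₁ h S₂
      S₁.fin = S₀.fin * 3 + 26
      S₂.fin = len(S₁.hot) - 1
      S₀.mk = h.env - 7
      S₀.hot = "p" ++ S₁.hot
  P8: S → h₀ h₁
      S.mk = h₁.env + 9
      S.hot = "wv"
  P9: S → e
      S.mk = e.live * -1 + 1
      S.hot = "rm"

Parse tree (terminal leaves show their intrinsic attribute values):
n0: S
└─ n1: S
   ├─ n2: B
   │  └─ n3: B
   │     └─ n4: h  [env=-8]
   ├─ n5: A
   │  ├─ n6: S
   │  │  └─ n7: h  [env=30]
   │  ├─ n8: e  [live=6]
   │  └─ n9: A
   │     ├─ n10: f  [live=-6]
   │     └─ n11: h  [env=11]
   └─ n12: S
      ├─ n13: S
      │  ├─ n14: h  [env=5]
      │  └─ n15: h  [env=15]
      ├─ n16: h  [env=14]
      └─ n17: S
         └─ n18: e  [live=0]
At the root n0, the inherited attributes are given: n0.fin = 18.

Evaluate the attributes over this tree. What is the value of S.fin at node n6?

1. n0.fin = 18  [given at root]
2. n1.fin = 3  [S₀.fin - 15]
3. n2.env = "qw"  ["qw"]
4. n2.key = "rk"  ["rk"]
5. n3.env = "qrk"  ["q" ++ B₀.key]
6. n3.key = "rqw"  ["r" ++ B₀.env]
7. n4.env = -8  [terminal]
8. n3.depth = false  [h.env > -8]
9. n3.acc = 20  [h.env + 28]
10. n2.depth = true  [true]
11. n2.acc = 17  [B₁.acc - 3]
12. n5.ok = true  [S₀.fin > 2]
13. n5.mk = 29  [S₀.fin + 26]
14. n6.fin = 28  [A₀.mk * -1 + 57]
15. n7.env = 30  [terminal]
16. n6.mk = -8  [-8]
17. n6.hot = "yy"  ["yy"]
18. n8.live = 6  [terminal]
19. n9.ok = false  [A₀.ok == false]
20. n9.mk = -6  [e.live * -1]
21. n10.live = -6  [terminal]
22. n11.env = 11  [terminal]
23. n9.env = -4  [A.mk + 2]
24. n5.env = 8  [8]
25. n12.fin = -9  [(if B.depth then B.acc else S₀.fin) - 26]
26. n13.fin = -1  [S₀.fin * 3 + 26]
27. n14.env = 5  [terminal]
28. n15.env = 15  [terminal]
29. n13.mk = 24  [h₁.env + 9]
30. n13.hot = "wv"  ["wv"]
31. n16.env = 14  [terminal]
32. n17.fin = 1  [len(S₁.hot) - 1]
33. n18.live = 0  [terminal]
34. n17.mk = 1  [e.live * -1 + 1]
35. n17.hot = "rm"  ["rm"]
36. n12.mk = 7  [h.env - 7]
37. n12.hot = "pwv"  ["p" ++ S₁.hot]
38. n1.mk = -6  [S₀.fin * 3 - 15]
39. n1.hot = "pwvx"  [S₁.hot ++ "x"]
40. n0.mk = 30  [S₀.fin + 12]
41. n0.hot = "pu"  ["pu"]

28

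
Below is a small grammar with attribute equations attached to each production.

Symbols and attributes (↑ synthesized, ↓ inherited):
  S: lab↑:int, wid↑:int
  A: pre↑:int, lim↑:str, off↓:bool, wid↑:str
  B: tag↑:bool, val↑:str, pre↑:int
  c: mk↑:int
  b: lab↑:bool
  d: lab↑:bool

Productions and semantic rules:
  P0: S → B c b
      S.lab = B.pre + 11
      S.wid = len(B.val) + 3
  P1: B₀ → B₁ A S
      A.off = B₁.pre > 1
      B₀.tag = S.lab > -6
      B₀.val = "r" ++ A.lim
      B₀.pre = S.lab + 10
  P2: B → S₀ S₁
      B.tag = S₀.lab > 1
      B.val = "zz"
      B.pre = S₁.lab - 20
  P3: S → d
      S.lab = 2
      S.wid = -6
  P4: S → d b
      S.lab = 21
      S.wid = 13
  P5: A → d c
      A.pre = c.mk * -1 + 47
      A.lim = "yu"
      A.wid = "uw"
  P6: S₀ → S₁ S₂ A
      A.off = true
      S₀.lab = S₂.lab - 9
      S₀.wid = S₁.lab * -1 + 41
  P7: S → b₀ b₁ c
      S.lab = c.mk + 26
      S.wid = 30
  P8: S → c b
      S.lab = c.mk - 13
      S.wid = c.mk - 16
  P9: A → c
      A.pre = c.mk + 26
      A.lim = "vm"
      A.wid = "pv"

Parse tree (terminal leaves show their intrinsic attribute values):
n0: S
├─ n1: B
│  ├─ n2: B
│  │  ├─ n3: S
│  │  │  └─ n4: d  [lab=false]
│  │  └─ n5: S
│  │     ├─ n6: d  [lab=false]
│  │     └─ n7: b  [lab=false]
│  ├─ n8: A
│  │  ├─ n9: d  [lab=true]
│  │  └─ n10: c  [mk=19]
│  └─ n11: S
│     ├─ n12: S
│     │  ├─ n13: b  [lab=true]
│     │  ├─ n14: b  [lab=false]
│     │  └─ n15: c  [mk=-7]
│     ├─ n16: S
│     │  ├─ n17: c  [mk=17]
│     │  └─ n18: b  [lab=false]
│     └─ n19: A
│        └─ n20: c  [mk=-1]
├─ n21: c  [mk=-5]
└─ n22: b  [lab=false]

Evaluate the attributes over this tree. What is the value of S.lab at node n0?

16

1. n4.lab = false  [terminal]
2. n3.lab = 2  [2]
3. n3.wid = -6  [-6]
4. n6.lab = false  [terminal]
5. n7.lab = false  [terminal]
6. n5.lab = 21  [21]
7. n5.wid = 13  [13]
8. n2.tag = true  [S₀.lab > 1]
9. n2.val = "zz"  ["zz"]
10. n2.pre = 1  [S₁.lab - 20]
11. n8.off = false  [B₁.pre > 1]
12. n9.lab = true  [terminal]
13. n10.mk = 19  [terminal]
14. n8.pre = 28  [c.mk * -1 + 47]
15. n8.lim = "yu"  ["yu"]
16. n8.wid = "uw"  ["uw"]
17. n13.lab = true  [terminal]
18. n14.lab = false  [terminal]
19. n15.mk = -7  [terminal]
20. n12.lab = 19  [c.mk + 26]
21. n12.wid = 30  [30]
22. n17.mk = 17  [terminal]
23. n18.lab = false  [terminal]
24. n16.lab = 4  [c.mk - 13]
25. n16.wid = 1  [c.mk - 16]
26. n19.off = true  [true]
27. n20.mk = -1  [terminal]
28. n19.pre = 25  [c.mk + 26]
29. n19.lim = "vm"  ["vm"]
30. n19.wid = "pv"  ["pv"]
31. n11.lab = -5  [S₂.lab - 9]
32. n11.wid = 22  [S₁.lab * -1 + 41]
33. n1.tag = true  [S.lab > -6]
34. n1.val = "ryu"  ["r" ++ A.lim]
35. n1.pre = 5  [S.lab + 10]
36. n21.mk = -5  [terminal]
37. n22.lab = false  [terminal]
38. n0.lab = 16  [B.pre + 11]
39. n0.wid = 6  [len(B.val) + 3]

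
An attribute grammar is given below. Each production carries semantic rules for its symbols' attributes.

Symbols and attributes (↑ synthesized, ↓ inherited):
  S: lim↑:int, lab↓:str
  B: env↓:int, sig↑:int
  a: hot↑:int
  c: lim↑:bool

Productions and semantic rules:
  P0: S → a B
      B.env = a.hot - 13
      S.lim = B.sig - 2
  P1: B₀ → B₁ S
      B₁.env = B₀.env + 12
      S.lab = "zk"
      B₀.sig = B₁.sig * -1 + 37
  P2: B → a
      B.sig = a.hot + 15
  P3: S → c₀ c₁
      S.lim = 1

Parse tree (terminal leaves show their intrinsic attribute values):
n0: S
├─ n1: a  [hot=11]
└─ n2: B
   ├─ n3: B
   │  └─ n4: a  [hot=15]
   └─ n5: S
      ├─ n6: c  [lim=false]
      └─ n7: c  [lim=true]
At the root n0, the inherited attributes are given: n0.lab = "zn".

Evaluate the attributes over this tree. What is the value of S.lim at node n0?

1. n0.lab = "zn"  [given at root]
2. n1.hot = 11  [terminal]
3. n2.env = -2  [a.hot - 13]
4. n3.env = 10  [B₀.env + 12]
5. n4.hot = 15  [terminal]
6. n3.sig = 30  [a.hot + 15]
7. n5.lab = "zk"  ["zk"]
8. n6.lim = false  [terminal]
9. n7.lim = true  [terminal]
10. n5.lim = 1  [1]
11. n2.sig = 7  [B₁.sig * -1 + 37]
12. n0.lim = 5  [B.sig - 2]

5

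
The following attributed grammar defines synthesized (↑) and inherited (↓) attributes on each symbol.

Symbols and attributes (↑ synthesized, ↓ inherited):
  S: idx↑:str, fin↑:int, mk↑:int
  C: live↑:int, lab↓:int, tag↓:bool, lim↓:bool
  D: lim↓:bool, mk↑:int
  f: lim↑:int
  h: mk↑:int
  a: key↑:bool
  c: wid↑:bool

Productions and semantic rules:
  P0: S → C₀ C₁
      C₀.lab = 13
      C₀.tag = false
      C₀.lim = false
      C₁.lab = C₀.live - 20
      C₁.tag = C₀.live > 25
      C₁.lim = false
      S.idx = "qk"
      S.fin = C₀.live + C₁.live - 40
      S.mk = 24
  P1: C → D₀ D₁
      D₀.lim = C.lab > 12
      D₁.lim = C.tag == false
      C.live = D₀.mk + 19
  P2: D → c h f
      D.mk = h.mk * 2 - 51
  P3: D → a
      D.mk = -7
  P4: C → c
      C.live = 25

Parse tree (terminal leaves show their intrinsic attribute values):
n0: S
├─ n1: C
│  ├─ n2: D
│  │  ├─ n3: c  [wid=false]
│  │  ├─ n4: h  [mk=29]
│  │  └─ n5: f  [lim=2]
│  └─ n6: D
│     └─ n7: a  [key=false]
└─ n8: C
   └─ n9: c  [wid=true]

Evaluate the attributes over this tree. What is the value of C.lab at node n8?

1. n1.lab = 13  [13]
2. n1.tag = false  [false]
3. n1.lim = false  [false]
4. n2.lim = true  [C.lab > 12]
5. n3.wid = false  [terminal]
6. n4.mk = 29  [terminal]
7. n5.lim = 2  [terminal]
8. n2.mk = 7  [h.mk * 2 - 51]
9. n6.lim = true  [C.tag == false]
10. n7.key = false  [terminal]
11. n6.mk = -7  [-7]
12. n1.live = 26  [D₀.mk + 19]
13. n8.lab = 6  [C₀.live - 20]
14. n8.tag = true  [C₀.live > 25]
15. n8.lim = false  [false]
16. n9.wid = true  [terminal]
17. n8.live = 25  [25]
18. n0.idx = "qk"  ["qk"]
19. n0.fin = 11  [C₀.live + C₁.live - 40]
20. n0.mk = 24  [24]

6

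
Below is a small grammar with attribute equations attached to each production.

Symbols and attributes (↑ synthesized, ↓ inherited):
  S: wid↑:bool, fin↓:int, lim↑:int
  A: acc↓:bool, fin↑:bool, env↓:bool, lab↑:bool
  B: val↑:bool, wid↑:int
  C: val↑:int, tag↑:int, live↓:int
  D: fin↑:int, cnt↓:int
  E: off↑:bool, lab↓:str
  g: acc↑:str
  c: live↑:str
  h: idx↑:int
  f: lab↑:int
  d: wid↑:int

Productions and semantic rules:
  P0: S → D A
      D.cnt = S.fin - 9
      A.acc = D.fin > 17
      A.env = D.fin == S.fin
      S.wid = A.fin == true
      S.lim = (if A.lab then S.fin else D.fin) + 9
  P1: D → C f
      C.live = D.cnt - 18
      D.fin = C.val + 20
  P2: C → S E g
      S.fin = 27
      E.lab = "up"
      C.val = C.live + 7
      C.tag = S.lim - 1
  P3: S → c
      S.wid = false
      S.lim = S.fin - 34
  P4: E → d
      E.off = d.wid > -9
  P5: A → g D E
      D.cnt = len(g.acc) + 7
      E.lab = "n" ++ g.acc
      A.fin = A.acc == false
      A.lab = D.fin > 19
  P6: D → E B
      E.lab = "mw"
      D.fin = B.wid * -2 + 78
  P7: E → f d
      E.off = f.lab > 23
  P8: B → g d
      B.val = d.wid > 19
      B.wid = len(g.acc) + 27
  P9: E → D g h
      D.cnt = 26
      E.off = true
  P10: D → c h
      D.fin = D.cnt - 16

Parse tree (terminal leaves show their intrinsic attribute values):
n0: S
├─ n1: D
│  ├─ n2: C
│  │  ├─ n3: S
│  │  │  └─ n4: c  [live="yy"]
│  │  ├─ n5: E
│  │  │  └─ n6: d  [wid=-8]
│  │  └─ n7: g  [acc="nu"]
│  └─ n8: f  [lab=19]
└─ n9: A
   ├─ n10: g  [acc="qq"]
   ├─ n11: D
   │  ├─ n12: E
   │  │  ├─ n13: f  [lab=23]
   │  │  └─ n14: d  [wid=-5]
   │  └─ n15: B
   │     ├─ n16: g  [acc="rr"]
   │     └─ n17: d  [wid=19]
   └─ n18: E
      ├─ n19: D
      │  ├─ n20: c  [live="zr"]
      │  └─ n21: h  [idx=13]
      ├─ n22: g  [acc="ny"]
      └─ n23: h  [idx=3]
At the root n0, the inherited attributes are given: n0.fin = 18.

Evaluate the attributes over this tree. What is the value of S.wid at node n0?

1. n0.fin = 18  [given at root]
2. n1.cnt = 9  [S.fin - 9]
3. n2.live = -9  [D.cnt - 18]
4. n3.fin = 27  [27]
5. n4.live = "yy"  [terminal]
6. n3.wid = false  [false]
7. n3.lim = -7  [S.fin - 34]
8. n5.lab = "up"  ["up"]
9. n6.wid = -8  [terminal]
10. n5.off = true  [d.wid > -9]
11. n7.acc = "nu"  [terminal]
12. n2.val = -2  [C.live + 7]
13. n2.tag = -8  [S.lim - 1]
14. n8.lab = 19  [terminal]
15. n1.fin = 18  [C.val + 20]
16. n9.acc = true  [D.fin > 17]
17. n9.env = true  [D.fin == S.fin]
18. n10.acc = "qq"  [terminal]
19. n11.cnt = 9  [len(g.acc) + 7]
20. n12.lab = "mw"  ["mw"]
21. n13.lab = 23  [terminal]
22. n14.wid = -5  [terminal]
23. n12.off = false  [f.lab > 23]
24. n16.acc = "rr"  [terminal]
25. n17.wid = 19  [terminal]
26. n15.val = false  [d.wid > 19]
27. n15.wid = 29  [len(g.acc) + 27]
28. n11.fin = 20  [B.wid * -2 + 78]
29. n18.lab = "nqq"  ["n" ++ g.acc]
30. n19.cnt = 26  [26]
31. n20.live = "zr"  [terminal]
32. n21.idx = 13  [terminal]
33. n19.fin = 10  [D.cnt - 16]
34. n22.acc = "ny"  [terminal]
35. n23.idx = 3  [terminal]
36. n18.off = true  [true]
37. n9.fin = false  [A.acc == false]
38. n9.lab = true  [D.fin > 19]
39. n0.wid = false  [A.fin == true]
40. n0.lim = 27  [(if A.lab then S.fin else D.fin) + 9]

false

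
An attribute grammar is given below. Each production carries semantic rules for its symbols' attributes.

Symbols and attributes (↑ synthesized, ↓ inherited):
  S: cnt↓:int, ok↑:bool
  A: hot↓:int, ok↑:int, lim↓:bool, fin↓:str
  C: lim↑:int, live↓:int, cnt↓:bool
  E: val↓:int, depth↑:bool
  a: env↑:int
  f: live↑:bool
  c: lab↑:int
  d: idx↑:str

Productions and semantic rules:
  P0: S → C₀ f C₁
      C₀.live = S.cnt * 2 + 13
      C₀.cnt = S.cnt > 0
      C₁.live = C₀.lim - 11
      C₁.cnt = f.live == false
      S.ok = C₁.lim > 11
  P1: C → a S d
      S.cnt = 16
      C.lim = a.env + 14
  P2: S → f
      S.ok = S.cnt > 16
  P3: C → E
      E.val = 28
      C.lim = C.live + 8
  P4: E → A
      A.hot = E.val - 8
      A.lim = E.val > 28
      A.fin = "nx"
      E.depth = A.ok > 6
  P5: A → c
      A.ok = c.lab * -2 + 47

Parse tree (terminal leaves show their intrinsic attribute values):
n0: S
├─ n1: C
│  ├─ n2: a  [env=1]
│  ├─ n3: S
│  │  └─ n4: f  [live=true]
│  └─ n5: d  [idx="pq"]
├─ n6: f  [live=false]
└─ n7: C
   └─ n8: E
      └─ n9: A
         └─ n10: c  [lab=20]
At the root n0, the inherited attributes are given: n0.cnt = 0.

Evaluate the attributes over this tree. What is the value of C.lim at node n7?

12

1. n0.cnt = 0  [given at root]
2. n1.live = 13  [S.cnt * 2 + 13]
3. n1.cnt = false  [S.cnt > 0]
4. n2.env = 1  [terminal]
5. n3.cnt = 16  [16]
6. n4.live = true  [terminal]
7. n3.ok = false  [S.cnt > 16]
8. n5.idx = "pq"  [terminal]
9. n1.lim = 15  [a.env + 14]
10. n6.live = false  [terminal]
11. n7.live = 4  [C₀.lim - 11]
12. n7.cnt = true  [f.live == false]
13. n8.val = 28  [28]
14. n9.hot = 20  [E.val - 8]
15. n9.lim = false  [E.val > 28]
16. n9.fin = "nx"  ["nx"]
17. n10.lab = 20  [terminal]
18. n9.ok = 7  [c.lab * -2 + 47]
19. n8.depth = true  [A.ok > 6]
20. n7.lim = 12  [C.live + 8]
21. n0.ok = true  [C₁.lim > 11]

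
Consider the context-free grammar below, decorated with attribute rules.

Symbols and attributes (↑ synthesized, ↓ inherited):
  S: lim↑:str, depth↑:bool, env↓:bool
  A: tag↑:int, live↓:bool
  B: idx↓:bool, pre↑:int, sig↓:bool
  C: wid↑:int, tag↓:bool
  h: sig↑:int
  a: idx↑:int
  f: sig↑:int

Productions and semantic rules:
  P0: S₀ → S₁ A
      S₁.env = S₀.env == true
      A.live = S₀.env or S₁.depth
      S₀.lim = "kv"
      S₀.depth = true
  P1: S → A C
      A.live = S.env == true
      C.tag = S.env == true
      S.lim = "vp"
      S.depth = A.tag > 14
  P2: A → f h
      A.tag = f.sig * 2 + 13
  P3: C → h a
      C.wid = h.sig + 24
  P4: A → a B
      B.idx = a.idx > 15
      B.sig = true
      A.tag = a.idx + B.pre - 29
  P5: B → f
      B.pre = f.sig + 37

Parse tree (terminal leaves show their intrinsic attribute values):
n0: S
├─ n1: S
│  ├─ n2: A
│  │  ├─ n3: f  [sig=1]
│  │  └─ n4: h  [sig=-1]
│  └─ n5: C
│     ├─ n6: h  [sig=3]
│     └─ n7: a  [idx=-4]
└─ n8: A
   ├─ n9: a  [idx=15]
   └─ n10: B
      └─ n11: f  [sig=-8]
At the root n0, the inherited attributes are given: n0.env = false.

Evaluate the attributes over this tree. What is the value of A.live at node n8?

1. n0.env = false  [given at root]
2. n1.env = false  [S₀.env == true]
3. n2.live = false  [S.env == true]
4. n3.sig = 1  [terminal]
5. n4.sig = -1  [terminal]
6. n2.tag = 15  [f.sig * 2 + 13]
7. n5.tag = false  [S.env == true]
8. n6.sig = 3  [terminal]
9. n7.idx = -4  [terminal]
10. n5.wid = 27  [h.sig + 24]
11. n1.lim = "vp"  ["vp"]
12. n1.depth = true  [A.tag > 14]
13. n8.live = true  [S₀.env or S₁.depth]
14. n9.idx = 15  [terminal]
15. n10.idx = false  [a.idx > 15]
16. n10.sig = true  [true]
17. n11.sig = -8  [terminal]
18. n10.pre = 29  [f.sig + 37]
19. n8.tag = 15  [a.idx + B.pre - 29]
20. n0.lim = "kv"  ["kv"]
21. n0.depth = true  [true]

true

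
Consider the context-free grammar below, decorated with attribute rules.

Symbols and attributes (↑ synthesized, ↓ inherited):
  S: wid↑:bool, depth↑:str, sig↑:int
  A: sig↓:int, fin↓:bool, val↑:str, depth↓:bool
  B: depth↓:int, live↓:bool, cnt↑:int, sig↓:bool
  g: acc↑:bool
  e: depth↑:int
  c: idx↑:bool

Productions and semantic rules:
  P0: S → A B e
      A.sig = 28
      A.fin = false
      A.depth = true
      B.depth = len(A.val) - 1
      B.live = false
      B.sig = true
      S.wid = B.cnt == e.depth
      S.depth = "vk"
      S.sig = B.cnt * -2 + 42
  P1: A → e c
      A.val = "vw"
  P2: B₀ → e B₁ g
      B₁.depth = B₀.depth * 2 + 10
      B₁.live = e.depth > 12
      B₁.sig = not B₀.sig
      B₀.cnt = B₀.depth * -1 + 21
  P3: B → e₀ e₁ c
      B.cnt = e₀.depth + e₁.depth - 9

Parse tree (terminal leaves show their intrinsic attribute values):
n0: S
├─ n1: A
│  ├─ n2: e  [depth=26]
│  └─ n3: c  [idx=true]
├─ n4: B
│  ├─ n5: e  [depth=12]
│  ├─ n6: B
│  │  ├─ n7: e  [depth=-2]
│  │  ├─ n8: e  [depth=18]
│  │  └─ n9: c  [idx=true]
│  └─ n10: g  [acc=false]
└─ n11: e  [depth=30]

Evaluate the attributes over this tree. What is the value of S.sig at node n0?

2

1. n1.sig = 28  [28]
2. n1.fin = false  [false]
3. n1.depth = true  [true]
4. n2.depth = 26  [terminal]
5. n3.idx = true  [terminal]
6. n1.val = "vw"  ["vw"]
7. n4.depth = 1  [len(A.val) - 1]
8. n4.live = false  [false]
9. n4.sig = true  [true]
10. n5.depth = 12  [terminal]
11. n6.depth = 12  [B₀.depth * 2 + 10]
12. n6.live = false  [e.depth > 12]
13. n6.sig = false  [not B₀.sig]
14. n7.depth = -2  [terminal]
15. n8.depth = 18  [terminal]
16. n9.idx = true  [terminal]
17. n6.cnt = 7  [e₀.depth + e₁.depth - 9]
18. n10.acc = false  [terminal]
19. n4.cnt = 20  [B₀.depth * -1 + 21]
20. n11.depth = 30  [terminal]
21. n0.wid = false  [B.cnt == e.depth]
22. n0.depth = "vk"  ["vk"]
23. n0.sig = 2  [B.cnt * -2 + 42]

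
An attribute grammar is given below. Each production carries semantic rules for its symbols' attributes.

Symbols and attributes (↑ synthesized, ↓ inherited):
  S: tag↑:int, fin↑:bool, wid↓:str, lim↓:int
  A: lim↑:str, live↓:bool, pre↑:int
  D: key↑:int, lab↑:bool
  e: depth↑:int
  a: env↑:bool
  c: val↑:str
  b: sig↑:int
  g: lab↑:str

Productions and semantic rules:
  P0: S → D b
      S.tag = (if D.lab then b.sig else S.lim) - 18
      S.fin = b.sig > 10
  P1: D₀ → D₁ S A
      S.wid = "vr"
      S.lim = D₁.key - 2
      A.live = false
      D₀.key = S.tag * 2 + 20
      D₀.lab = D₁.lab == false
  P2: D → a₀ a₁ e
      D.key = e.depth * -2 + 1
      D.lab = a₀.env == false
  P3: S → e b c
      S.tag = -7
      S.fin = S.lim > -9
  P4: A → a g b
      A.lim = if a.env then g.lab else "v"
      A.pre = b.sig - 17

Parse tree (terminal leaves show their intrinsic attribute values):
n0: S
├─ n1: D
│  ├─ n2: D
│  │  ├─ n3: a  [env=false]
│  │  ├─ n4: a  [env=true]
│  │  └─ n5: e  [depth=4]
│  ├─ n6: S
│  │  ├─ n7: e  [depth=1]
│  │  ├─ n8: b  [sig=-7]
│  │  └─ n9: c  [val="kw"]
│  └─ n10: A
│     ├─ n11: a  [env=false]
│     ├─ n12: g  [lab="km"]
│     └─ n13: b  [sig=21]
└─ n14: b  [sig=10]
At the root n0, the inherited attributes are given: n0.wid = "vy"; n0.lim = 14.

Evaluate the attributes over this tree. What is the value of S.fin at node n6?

1. n0.wid = "vy"  [given at root]
2. n0.lim = 14  [given at root]
3. n3.env = false  [terminal]
4. n4.env = true  [terminal]
5. n5.depth = 4  [terminal]
6. n2.key = -7  [e.depth * -2 + 1]
7. n2.lab = true  [a₀.env == false]
8. n6.wid = "vr"  ["vr"]
9. n6.lim = -9  [D₁.key - 2]
10. n7.depth = 1  [terminal]
11. n8.sig = -7  [terminal]
12. n9.val = "kw"  [terminal]
13. n6.tag = -7  [-7]
14. n6.fin = false  [S.lim > -9]
15. n10.live = false  [false]
16. n11.env = false  [terminal]
17. n12.lab = "km"  [terminal]
18. n13.sig = 21  [terminal]
19. n10.lim = "v"  [if a.env then g.lab else "v"]
20. n10.pre = 4  [b.sig - 17]
21. n1.key = 6  [S.tag * 2 + 20]
22. n1.lab = false  [D₁.lab == false]
23. n14.sig = 10  [terminal]
24. n0.tag = -4  [(if D.lab then b.sig else S.lim) - 18]
25. n0.fin = false  [b.sig > 10]

false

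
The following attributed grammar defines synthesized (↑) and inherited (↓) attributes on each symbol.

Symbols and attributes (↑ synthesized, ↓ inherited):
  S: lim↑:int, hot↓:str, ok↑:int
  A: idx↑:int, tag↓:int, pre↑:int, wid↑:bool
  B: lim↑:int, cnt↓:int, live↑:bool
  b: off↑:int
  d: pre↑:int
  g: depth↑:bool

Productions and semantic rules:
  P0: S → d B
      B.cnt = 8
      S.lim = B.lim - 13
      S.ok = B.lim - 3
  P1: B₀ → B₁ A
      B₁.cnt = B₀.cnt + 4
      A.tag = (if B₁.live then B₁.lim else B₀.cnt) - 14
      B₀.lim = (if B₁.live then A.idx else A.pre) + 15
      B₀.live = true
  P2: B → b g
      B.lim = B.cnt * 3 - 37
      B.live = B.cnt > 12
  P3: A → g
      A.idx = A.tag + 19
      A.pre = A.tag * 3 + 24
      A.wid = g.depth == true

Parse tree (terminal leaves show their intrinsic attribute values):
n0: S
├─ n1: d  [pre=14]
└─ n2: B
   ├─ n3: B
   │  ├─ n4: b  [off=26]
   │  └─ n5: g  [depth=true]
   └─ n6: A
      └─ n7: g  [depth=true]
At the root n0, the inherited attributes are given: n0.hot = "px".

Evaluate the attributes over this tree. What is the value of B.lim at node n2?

21

1. n0.hot = "px"  [given at root]
2. n1.pre = 14  [terminal]
3. n2.cnt = 8  [8]
4. n3.cnt = 12  [B₀.cnt + 4]
5. n4.off = 26  [terminal]
6. n5.depth = true  [terminal]
7. n3.lim = -1  [B.cnt * 3 - 37]
8. n3.live = false  [B.cnt > 12]
9. n6.tag = -6  [(if B₁.live then B₁.lim else B₀.cnt) - 14]
10. n7.depth = true  [terminal]
11. n6.idx = 13  [A.tag + 19]
12. n6.pre = 6  [A.tag * 3 + 24]
13. n6.wid = true  [g.depth == true]
14. n2.lim = 21  [(if B₁.live then A.idx else A.pre) + 15]
15. n2.live = true  [true]
16. n0.lim = 8  [B.lim - 13]
17. n0.ok = 18  [B.lim - 3]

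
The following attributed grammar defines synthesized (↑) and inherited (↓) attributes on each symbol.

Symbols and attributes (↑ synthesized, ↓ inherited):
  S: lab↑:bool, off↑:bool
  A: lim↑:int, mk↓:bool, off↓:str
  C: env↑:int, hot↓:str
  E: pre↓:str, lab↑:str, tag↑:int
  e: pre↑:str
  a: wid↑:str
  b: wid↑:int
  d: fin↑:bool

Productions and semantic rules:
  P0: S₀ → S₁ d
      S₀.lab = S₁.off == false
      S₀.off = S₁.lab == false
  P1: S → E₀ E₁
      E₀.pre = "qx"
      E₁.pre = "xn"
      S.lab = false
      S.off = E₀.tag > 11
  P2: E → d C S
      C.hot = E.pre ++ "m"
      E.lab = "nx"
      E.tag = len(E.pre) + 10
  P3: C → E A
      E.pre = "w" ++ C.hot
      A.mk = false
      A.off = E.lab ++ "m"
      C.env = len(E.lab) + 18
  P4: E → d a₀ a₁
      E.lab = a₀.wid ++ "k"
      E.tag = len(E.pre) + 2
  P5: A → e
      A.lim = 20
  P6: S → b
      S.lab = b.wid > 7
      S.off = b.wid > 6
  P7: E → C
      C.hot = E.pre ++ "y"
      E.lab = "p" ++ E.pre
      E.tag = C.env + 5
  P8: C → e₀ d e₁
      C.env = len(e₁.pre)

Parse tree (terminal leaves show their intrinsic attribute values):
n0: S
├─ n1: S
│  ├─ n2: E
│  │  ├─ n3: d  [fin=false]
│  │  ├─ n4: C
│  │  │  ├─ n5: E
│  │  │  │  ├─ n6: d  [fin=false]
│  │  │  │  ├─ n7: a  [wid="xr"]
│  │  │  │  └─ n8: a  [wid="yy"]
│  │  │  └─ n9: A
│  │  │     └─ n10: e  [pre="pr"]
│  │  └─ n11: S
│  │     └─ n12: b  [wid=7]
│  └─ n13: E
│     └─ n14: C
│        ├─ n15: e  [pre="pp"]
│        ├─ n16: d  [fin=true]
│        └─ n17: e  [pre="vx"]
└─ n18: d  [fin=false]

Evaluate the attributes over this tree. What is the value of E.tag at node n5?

1. n2.pre = "qx"  ["qx"]
2. n3.fin = false  [terminal]
3. n4.hot = "qxm"  [E.pre ++ "m"]
4. n5.pre = "wqxm"  ["w" ++ C.hot]
5. n6.fin = false  [terminal]
6. n7.wid = "xr"  [terminal]
7. n8.wid = "yy"  [terminal]
8. n5.lab = "xrk"  [a₀.wid ++ "k"]
9. n5.tag = 6  [len(E.pre) + 2]
10. n9.mk = false  [false]
11. n9.off = "xrkm"  [E.lab ++ "m"]
12. n10.pre = "pr"  [terminal]
13. n9.lim = 20  [20]
14. n4.env = 21  [len(E.lab) + 18]
15. n12.wid = 7  [terminal]
16. n11.lab = false  [b.wid > 7]
17. n11.off = true  [b.wid > 6]
18. n2.lab = "nx"  ["nx"]
19. n2.tag = 12  [len(E.pre) + 10]
20. n13.pre = "xn"  ["xn"]
21. n14.hot = "xny"  [E.pre ++ "y"]
22. n15.pre = "pp"  [terminal]
23. n16.fin = true  [terminal]
24. n17.pre = "vx"  [terminal]
25. n14.env = 2  [len(e₁.pre)]
26. n13.lab = "pxn"  ["p" ++ E.pre]
27. n13.tag = 7  [C.env + 5]
28. n1.lab = false  [false]
29. n1.off = true  [E₀.tag > 11]
30. n18.fin = false  [terminal]
31. n0.lab = false  [S₁.off == false]
32. n0.off = true  [S₁.lab == false]

6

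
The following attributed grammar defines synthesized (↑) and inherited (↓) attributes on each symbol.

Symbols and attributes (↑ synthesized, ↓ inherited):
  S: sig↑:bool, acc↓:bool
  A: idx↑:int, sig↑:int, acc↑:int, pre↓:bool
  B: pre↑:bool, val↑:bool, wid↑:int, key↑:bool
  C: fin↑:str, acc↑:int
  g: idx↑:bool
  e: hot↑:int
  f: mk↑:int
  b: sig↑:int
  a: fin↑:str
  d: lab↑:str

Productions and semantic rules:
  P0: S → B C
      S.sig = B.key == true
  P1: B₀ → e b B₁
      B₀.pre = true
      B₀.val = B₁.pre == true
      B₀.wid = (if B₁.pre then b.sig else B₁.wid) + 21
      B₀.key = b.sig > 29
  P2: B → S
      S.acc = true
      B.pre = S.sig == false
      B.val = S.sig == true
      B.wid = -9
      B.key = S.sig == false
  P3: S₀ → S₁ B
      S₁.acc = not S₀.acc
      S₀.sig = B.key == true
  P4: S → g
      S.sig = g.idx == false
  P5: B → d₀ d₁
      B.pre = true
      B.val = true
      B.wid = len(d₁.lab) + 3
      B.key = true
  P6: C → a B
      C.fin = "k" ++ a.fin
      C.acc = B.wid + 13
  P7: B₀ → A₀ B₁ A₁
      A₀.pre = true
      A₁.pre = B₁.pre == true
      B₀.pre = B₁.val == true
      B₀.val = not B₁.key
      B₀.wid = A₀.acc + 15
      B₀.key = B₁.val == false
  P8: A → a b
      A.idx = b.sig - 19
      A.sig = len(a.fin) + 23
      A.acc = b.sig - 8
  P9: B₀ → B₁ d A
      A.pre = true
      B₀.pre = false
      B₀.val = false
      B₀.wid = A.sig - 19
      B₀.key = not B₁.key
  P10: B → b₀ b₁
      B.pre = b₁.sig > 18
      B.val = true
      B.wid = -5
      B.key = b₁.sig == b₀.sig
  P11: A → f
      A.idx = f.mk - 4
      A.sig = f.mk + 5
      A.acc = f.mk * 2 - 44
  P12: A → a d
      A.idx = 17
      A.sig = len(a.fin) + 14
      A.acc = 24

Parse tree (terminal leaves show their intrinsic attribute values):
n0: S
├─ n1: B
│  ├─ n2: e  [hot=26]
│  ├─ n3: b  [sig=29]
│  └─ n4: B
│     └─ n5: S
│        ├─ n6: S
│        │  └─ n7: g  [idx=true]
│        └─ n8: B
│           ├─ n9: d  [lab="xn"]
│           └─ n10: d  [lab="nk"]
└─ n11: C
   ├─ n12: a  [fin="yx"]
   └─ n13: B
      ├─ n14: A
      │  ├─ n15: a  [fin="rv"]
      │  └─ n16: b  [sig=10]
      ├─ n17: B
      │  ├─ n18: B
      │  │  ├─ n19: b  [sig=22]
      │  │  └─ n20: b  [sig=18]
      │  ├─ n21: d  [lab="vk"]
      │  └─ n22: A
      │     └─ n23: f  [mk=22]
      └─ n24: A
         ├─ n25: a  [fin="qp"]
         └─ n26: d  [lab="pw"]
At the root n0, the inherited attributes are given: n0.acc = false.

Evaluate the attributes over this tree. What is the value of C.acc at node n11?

1. n0.acc = false  [given at root]
2. n2.hot = 26  [terminal]
3. n3.sig = 29  [terminal]
4. n5.acc = true  [true]
5. n6.acc = false  [not S₀.acc]
6. n7.idx = true  [terminal]
7. n6.sig = false  [g.idx == false]
8. n9.lab = "xn"  [terminal]
9. n10.lab = "nk"  [terminal]
10. n8.pre = true  [true]
11. n8.val = true  [true]
12. n8.wid = 5  [len(d₁.lab) + 3]
13. n8.key = true  [true]
14. n5.sig = true  [B.key == true]
15. n4.pre = false  [S.sig == false]
16. n4.val = true  [S.sig == true]
17. n4.wid = -9  [-9]
18. n4.key = false  [S.sig == false]
19. n1.pre = true  [true]
20. n1.val = false  [B₁.pre == true]
21. n1.wid = 12  [(if B₁.pre then b.sig else B₁.wid) + 21]
22. n1.key = false  [b.sig > 29]
23. n12.fin = "yx"  [terminal]
24. n14.pre = true  [true]
25. n15.fin = "rv"  [terminal]
26. n16.sig = 10  [terminal]
27. n14.idx = -9  [b.sig - 19]
28. n14.sig = 25  [len(a.fin) + 23]
29. n14.acc = 2  [b.sig - 8]
30. n19.sig = 22  [terminal]
31. n20.sig = 18  [terminal]
32. n18.pre = false  [b₁.sig > 18]
33. n18.val = true  [true]
34. n18.wid = -5  [-5]
35. n18.key = false  [b₁.sig == b₀.sig]
36. n21.lab = "vk"  [terminal]
37. n22.pre = true  [true]
38. n23.mk = 22  [terminal]
39. n22.idx = 18  [f.mk - 4]
40. n22.sig = 27  [f.mk + 5]
41. n22.acc = 0  [f.mk * 2 - 44]
42. n17.pre = false  [false]
43. n17.val = false  [false]
44. n17.wid = 8  [A.sig - 19]
45. n17.key = true  [not B₁.key]
46. n24.pre = false  [B₁.pre == true]
47. n25.fin = "qp"  [terminal]
48. n26.lab = "pw"  [terminal]
49. n24.idx = 17  [17]
50. n24.sig = 16  [len(a.fin) + 14]
51. n24.acc = 24  [24]
52. n13.pre = false  [B₁.val == true]
53. n13.val = false  [not B₁.key]
54. n13.wid = 17  [A₀.acc + 15]
55. n13.key = true  [B₁.val == false]
56. n11.fin = "kyx"  ["k" ++ a.fin]
57. n11.acc = 30  [B.wid + 13]
58. n0.sig = false  [B.key == true]

30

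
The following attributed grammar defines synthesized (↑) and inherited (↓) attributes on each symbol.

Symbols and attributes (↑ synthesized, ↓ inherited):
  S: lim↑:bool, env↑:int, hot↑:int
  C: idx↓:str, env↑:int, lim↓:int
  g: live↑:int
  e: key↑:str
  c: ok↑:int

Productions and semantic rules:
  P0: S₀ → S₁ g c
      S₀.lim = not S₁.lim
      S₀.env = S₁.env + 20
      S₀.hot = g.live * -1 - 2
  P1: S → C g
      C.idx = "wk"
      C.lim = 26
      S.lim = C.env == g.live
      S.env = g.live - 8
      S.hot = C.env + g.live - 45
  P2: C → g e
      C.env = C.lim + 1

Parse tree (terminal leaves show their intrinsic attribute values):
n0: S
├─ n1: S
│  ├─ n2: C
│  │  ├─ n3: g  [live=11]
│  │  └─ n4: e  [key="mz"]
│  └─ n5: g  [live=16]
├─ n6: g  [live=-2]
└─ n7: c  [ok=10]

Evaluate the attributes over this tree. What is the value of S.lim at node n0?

true

1. n2.idx = "wk"  ["wk"]
2. n2.lim = 26  [26]
3. n3.live = 11  [terminal]
4. n4.key = "mz"  [terminal]
5. n2.env = 27  [C.lim + 1]
6. n5.live = 16  [terminal]
7. n1.lim = false  [C.env == g.live]
8. n1.env = 8  [g.live - 8]
9. n1.hot = -2  [C.env + g.live - 45]
10. n6.live = -2  [terminal]
11. n7.ok = 10  [terminal]
12. n0.lim = true  [not S₁.lim]
13. n0.env = 28  [S₁.env + 20]
14. n0.hot = 0  [g.live * -1 - 2]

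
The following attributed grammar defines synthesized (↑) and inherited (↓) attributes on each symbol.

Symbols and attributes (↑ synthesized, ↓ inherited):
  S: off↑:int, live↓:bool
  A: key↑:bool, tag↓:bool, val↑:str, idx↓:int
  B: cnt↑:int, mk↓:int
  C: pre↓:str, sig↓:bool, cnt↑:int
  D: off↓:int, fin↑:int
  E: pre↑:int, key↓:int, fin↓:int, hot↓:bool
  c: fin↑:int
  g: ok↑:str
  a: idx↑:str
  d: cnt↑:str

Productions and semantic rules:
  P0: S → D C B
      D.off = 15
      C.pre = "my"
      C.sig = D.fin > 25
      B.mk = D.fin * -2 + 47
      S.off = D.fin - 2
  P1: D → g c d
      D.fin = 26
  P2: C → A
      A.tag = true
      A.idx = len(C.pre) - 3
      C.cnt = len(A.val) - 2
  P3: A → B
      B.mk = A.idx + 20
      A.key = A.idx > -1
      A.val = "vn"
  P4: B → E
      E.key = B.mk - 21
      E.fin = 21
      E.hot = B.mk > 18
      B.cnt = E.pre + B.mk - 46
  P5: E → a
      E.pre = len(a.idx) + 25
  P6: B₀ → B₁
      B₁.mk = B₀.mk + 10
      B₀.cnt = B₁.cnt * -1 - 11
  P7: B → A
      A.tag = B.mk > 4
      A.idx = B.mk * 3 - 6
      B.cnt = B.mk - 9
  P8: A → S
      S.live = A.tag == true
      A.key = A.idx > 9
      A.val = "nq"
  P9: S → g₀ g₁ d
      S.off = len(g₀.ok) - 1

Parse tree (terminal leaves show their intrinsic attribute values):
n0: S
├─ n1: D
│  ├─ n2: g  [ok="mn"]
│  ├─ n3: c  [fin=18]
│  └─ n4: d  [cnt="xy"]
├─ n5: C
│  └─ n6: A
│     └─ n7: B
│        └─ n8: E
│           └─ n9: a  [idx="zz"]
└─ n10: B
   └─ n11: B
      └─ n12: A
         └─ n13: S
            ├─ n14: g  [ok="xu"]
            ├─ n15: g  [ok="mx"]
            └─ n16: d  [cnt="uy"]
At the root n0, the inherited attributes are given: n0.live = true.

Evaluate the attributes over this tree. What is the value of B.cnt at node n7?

0

1. n0.live = true  [given at root]
2. n1.off = 15  [15]
3. n2.ok = "mn"  [terminal]
4. n3.fin = 18  [terminal]
5. n4.cnt = "xy"  [terminal]
6. n1.fin = 26  [26]
7. n5.pre = "my"  ["my"]
8. n5.sig = true  [D.fin > 25]
9. n6.tag = true  [true]
10. n6.idx = -1  [len(C.pre) - 3]
11. n7.mk = 19  [A.idx + 20]
12. n8.key = -2  [B.mk - 21]
13. n8.fin = 21  [21]
14. n8.hot = true  [B.mk > 18]
15. n9.idx = "zz"  [terminal]
16. n8.pre = 27  [len(a.idx) + 25]
17. n7.cnt = 0  [E.pre + B.mk - 46]
18. n6.key = false  [A.idx > -1]
19. n6.val = "vn"  ["vn"]
20. n5.cnt = 0  [len(A.val) - 2]
21. n10.mk = -5  [D.fin * -2 + 47]
22. n11.mk = 5  [B₀.mk + 10]
23. n12.tag = true  [B.mk > 4]
24. n12.idx = 9  [B.mk * 3 - 6]
25. n13.live = true  [A.tag == true]
26. n14.ok = "xu"  [terminal]
27. n15.ok = "mx"  [terminal]
28. n16.cnt = "uy"  [terminal]
29. n13.off = 1  [len(g₀.ok) - 1]
30. n12.key = false  [A.idx > 9]
31. n12.val = "nq"  ["nq"]
32. n11.cnt = -4  [B.mk - 9]
33. n10.cnt = -7  [B₁.cnt * -1 - 11]
34. n0.off = 24  [D.fin - 2]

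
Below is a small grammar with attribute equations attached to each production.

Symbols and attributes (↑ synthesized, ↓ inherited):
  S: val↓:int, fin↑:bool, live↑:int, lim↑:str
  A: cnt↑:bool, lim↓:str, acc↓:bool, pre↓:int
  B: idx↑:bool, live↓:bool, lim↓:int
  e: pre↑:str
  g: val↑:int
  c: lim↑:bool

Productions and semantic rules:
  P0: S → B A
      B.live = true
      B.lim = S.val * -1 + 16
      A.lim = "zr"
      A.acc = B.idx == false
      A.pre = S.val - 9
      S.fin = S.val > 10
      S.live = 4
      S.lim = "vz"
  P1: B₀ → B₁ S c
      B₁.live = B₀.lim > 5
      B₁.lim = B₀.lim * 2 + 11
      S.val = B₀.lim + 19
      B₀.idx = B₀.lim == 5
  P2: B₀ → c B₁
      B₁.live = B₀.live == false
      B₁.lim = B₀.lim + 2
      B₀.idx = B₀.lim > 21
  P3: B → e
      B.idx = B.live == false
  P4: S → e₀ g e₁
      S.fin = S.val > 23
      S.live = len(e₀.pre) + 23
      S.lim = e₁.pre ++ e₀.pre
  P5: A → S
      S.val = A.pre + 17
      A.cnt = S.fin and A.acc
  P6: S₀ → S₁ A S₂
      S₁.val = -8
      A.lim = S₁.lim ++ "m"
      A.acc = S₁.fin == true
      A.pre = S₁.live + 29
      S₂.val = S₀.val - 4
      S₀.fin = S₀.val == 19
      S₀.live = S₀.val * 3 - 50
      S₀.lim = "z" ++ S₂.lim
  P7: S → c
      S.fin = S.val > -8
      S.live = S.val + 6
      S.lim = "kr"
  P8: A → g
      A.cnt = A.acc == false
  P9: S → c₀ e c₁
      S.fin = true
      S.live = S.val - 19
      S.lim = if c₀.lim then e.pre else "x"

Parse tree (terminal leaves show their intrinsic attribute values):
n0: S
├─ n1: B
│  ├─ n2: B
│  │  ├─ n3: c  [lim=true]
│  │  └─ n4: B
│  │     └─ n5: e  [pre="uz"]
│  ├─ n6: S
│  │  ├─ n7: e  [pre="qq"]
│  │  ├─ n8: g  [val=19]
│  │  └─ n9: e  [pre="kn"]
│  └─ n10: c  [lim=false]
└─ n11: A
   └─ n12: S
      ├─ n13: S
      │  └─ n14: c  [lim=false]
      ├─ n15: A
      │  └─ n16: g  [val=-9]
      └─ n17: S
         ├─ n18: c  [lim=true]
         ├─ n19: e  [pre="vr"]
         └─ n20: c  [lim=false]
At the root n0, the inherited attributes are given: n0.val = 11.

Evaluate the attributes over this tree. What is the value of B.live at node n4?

true

1. n0.val = 11  [given at root]
2. n1.live = true  [true]
3. n1.lim = 5  [S.val * -1 + 16]
4. n2.live = false  [B₀.lim > 5]
5. n2.lim = 21  [B₀.lim * 2 + 11]
6. n3.lim = true  [terminal]
7. n4.live = true  [B₀.live == false]
8. n4.lim = 23  [B₀.lim + 2]
9. n5.pre = "uz"  [terminal]
10. n4.idx = false  [B.live == false]
11. n2.idx = false  [B₀.lim > 21]
12. n6.val = 24  [B₀.lim + 19]
13. n7.pre = "qq"  [terminal]
14. n8.val = 19  [terminal]
15. n9.pre = "kn"  [terminal]
16. n6.fin = true  [S.val > 23]
17. n6.live = 25  [len(e₀.pre) + 23]
18. n6.lim = "knqq"  [e₁.pre ++ e₀.pre]
19. n10.lim = false  [terminal]
20. n1.idx = true  [B₀.lim == 5]
21. n11.lim = "zr"  ["zr"]
22. n11.acc = false  [B.idx == false]
23. n11.pre = 2  [S.val - 9]
24. n12.val = 19  [A.pre + 17]
25. n13.val = -8  [-8]
26. n14.lim = false  [terminal]
27. n13.fin = false  [S.val > -8]
28. n13.live = -2  [S.val + 6]
29. n13.lim = "kr"  ["kr"]
30. n15.lim = "krm"  [S₁.lim ++ "m"]
31. n15.acc = false  [S₁.fin == true]
32. n15.pre = 27  [S₁.live + 29]
33. n16.val = -9  [terminal]
34. n15.cnt = true  [A.acc == false]
35. n17.val = 15  [S₀.val - 4]
36. n18.lim = true  [terminal]
37. n19.pre = "vr"  [terminal]
38. n20.lim = false  [terminal]
39. n17.fin = true  [true]
40. n17.live = -4  [S.val - 19]
41. n17.lim = "vr"  [if c₀.lim then e.pre else "x"]
42. n12.fin = true  [S₀.val == 19]
43. n12.live = 7  [S₀.val * 3 - 50]
44. n12.lim = "zvr"  ["z" ++ S₂.lim]
45. n11.cnt = false  [S.fin and A.acc]
46. n0.fin = true  [S.val > 10]
47. n0.live = 4  [4]
48. n0.lim = "vz"  ["vz"]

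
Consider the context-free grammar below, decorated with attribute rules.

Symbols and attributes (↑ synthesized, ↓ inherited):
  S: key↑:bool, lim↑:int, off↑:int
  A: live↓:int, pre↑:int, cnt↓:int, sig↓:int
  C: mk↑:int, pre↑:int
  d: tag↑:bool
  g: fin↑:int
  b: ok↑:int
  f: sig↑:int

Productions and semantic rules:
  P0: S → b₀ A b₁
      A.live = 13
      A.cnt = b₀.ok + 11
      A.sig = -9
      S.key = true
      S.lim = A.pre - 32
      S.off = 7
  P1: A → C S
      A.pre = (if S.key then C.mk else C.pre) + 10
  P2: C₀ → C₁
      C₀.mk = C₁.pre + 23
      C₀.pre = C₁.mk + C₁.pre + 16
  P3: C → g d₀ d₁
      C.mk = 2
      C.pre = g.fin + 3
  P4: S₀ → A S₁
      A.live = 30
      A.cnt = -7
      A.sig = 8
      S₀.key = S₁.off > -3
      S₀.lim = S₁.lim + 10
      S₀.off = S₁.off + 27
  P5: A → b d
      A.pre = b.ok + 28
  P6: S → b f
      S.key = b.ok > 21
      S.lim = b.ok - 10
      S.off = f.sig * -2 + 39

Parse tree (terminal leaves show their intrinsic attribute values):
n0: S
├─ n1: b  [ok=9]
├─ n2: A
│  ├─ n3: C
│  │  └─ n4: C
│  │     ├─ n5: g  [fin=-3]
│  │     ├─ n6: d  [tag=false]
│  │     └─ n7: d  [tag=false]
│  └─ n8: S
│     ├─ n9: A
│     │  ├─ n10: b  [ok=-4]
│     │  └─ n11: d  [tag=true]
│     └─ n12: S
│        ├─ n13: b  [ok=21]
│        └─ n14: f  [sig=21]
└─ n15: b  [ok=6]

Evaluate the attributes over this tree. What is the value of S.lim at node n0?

1. n1.ok = 9  [terminal]
2. n2.live = 13  [13]
3. n2.cnt = 20  [b₀.ok + 11]
4. n2.sig = -9  [-9]
5. n5.fin = -3  [terminal]
6. n6.tag = false  [terminal]
7. n7.tag = false  [terminal]
8. n4.mk = 2  [2]
9. n4.pre = 0  [g.fin + 3]
10. n3.mk = 23  [C₁.pre + 23]
11. n3.pre = 18  [C₁.mk + C₁.pre + 16]
12. n9.live = 30  [30]
13. n9.cnt = -7  [-7]
14. n9.sig = 8  [8]
15. n10.ok = -4  [terminal]
16. n11.tag = true  [terminal]
17. n9.pre = 24  [b.ok + 28]
18. n13.ok = 21  [terminal]
19. n14.sig = 21  [terminal]
20. n12.key = false  [b.ok > 21]
21. n12.lim = 11  [b.ok - 10]
22. n12.off = -3  [f.sig * -2 + 39]
23. n8.key = false  [S₁.off > -3]
24. n8.lim = 21  [S₁.lim + 10]
25. n8.off = 24  [S₁.off + 27]
26. n2.pre = 28  [(if S.key then C.mk else C.pre) + 10]
27. n15.ok = 6  [terminal]
28. n0.key = true  [true]
29. n0.lim = -4  [A.pre - 32]
30. n0.off = 7  [7]

-4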